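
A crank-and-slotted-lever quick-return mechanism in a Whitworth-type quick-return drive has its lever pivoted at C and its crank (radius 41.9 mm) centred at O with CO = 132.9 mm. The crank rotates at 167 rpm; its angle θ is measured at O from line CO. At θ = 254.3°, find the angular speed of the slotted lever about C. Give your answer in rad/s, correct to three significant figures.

0.265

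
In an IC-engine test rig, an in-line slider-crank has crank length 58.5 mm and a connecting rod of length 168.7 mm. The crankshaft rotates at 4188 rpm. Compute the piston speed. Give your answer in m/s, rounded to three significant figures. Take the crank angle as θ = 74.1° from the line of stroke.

27.2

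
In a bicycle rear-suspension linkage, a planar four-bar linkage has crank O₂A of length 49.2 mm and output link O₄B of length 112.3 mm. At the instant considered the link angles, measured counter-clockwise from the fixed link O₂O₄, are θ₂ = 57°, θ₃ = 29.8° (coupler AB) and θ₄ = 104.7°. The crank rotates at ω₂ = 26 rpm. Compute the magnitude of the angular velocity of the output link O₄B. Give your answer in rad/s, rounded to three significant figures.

0.565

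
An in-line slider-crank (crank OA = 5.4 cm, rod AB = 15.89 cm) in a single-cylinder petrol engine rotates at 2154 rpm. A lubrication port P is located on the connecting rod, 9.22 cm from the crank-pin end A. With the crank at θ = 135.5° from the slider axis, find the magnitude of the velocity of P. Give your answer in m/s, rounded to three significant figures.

ω = 225.6 rad/s.  Crank-pin speed |V_A| = rω = 12.181 m/s, perpendicular to OA.
Rod angle: sinφ = −(r/L) sinθ ⇒ φ = -13.780°; ω_rod = −rω cosθ/√(L²−r²sin²θ) = +56.295 rad/s.
V_P = V_A + ω_rod × AP, with AP = 0.0922 m along the rod.
Components: V_Px = −rω sinθ − a·ω_rod·sinφ = -7.3012 m/s;  V_Py = rω cosθ + a·ω_rod·cosφ = -3.6468 m/s.
|V_P| = √(V_Px² + V_Py²) = 8.1613 m/s.

8.16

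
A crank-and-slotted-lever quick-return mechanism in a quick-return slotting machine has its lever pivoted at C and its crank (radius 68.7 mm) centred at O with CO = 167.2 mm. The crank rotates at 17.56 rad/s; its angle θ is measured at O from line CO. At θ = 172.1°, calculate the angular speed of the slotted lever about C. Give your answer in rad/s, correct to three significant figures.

11.8

ω = 17.56 rad/s
Crank pin A relative to C: A = (d + r cosθ, r sinθ); lever angle φ = atan2(r sinθ, d + r cosθ).
Differentiating tanφ: φ̇ = rω(d cosθ + r)/(d² + r² + 2dr cosθ).
d² + r² + 2dr cosθ = |CA|² = 0.00992028 m²;  d cosθ + r = -0.096913 m.
|ω_lever| = |0.0687·17.56·-0.096913| / 0.00992028 = 11.785 rad/s.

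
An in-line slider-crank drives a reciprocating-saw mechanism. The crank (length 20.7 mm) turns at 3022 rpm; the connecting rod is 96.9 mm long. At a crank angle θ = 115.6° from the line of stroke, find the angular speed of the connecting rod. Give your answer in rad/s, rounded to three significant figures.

29.8

ω = 316.5 rad/s (converted from 3022 rpm).
The rod makes angle φ with the slider axis where L sinφ = r sinθ; differentiating, L cosφ·φ̇ = r ω cosθ.
L cosφ = √(L² − r² sin²θ) = 0.095085 m.
|ω_rod| = r ω |cosθ| / √(L² − r² sin²θ) = 0.0207·316.5·0.43209/0.095085 = 29.768 rad/s.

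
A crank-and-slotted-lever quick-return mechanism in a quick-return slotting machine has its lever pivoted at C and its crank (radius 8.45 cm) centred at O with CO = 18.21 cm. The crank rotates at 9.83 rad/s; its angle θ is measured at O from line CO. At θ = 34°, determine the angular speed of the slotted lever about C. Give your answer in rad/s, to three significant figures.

2.97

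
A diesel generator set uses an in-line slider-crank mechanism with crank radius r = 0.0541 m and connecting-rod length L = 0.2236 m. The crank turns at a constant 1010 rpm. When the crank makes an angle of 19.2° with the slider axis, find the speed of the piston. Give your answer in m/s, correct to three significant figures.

2.31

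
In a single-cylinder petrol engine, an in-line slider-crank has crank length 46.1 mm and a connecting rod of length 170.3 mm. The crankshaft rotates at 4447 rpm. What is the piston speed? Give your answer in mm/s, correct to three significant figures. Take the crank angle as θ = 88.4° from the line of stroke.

21600

ω = 2π·4447/60 = 465.7 rad/s
For an in-line slider-crank, x = r cosθ + √(L² − r² sin²θ), so v = −rω sinθ·[1 + r cosθ/√(L² − r² sin²θ)].
With r = 0.0461 m, L = 0.1703 m, θ = 88.4°: √(L² − r² sin²θ) = 0.16395 m.
v = −0.0461·465.7·0.99961·[1 + 0.0461·0.02792/0.16395] = -21.628 m/s.
|v| = 21.628 m/s = 21628 mm/s.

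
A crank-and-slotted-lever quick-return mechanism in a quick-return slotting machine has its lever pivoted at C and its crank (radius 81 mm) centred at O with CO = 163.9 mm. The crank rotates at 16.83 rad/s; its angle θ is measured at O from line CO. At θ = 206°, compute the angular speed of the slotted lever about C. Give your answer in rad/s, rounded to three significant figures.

ω = 16.83 rad/s
Crank pin A relative to C: A = (d + r cosθ, r sinθ); lever angle φ = atan2(r sinθ, d + r cosθ).
Differentiating tanφ: φ̇ = rω(d cosθ + r)/(d² + r² + 2dr cosθ).
d² + r² + 2dr cosθ = |CA|² = 0.00955961 m²;  d cosθ + r = -0.066312 m.
|ω_lever| = |0.081·16.83·-0.066312| / 0.00955961 = 9.4563 rad/s.

9.46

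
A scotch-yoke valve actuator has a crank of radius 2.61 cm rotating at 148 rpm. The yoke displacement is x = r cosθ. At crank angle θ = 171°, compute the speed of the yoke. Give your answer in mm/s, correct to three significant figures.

63.3

ω = 15.5 rad/s (from 148 rpm).
x = r cosθ ⇒ ẋ = −rω sinθ.
|v| = rω|sinθ| = 0.0261·15.5·|sin 171°| = 0.06328 m/s = 63.28 mm/s.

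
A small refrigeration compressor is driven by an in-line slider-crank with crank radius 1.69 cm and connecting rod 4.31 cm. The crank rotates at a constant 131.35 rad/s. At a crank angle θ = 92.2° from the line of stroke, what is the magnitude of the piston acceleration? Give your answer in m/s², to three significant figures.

135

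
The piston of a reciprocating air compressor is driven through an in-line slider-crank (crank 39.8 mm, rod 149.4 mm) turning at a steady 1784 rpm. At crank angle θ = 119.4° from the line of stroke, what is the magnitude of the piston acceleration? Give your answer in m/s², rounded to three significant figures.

ω = 2π·1784/60 = 186.8 rad/s
x(θ) = r cosθ + √(L² − r² sin²θ); with ω constant, a = ω²·d²x/dθ².
d²x/dθ² = −r cosθ − r²(cos2θ)/√u − r⁴ sin²2θ/(4u^{3/2}),  u = L² − r² sin²θ = 0.0211181 m².
Substituting r = 0.0398 m, L = 0.1494 m, θ = 119.4°: d²x/dθ² = +0.025035 m.
a = ω²·d²x/dθ² = (186.8)²·(+0.025035) = +873.77 m/s²;  |a| = 873.77 m/s².

874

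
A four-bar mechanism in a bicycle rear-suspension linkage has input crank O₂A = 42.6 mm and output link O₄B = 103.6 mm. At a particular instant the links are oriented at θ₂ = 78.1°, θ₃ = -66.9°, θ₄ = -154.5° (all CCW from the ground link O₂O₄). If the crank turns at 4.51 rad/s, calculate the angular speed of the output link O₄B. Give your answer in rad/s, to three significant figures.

1.06

ω₂ = 4.51 rad/s
Differentiating the loop-closure r₂e^{iθ₂}+r₃e^{iθ₃}=r₁+r₄e^{iθ₄} gives r₂ω₂e^{iθ₂}+r₃ω₃e^{iθ₃}=r₄ω₄e^{iθ₄}.
Eliminating the other unknown: ω₄ = r₂ω₂ sin(θ₂−θ₃) / [r₄ sin(θ₄−θ₃)].
Numerator sine = +0.57358; denominator sine = -0.99912.
Result = 0.0426·4.51·(+0.57358) / (0.1036·(-0.99912)) = -1.0646 rad/s; magnitude 1.0646 rad/s.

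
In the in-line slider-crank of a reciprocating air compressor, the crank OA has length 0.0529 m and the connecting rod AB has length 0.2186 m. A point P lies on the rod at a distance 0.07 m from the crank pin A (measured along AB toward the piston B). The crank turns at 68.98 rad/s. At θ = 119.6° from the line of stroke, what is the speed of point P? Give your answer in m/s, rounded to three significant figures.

3.29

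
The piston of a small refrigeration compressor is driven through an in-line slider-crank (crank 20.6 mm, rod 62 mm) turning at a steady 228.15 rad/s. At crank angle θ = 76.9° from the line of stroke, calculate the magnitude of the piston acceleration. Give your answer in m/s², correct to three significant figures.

92.6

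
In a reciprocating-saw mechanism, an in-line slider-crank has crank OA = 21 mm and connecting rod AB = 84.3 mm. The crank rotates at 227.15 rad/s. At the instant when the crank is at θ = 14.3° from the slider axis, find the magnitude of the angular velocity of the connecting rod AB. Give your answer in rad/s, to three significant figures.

ω = 227.2 rad/s
The rod makes angle φ with the slider axis where L sinφ = r sinθ; differentiating, L cosφ·φ̇ = r ω cosθ.
L cosφ = √(L² − r² sin²θ) = 0.08414 m.
|ω_rod| = r ω |cosθ| / √(L² − r² sin²θ) = 0.021·227.2·0.96902/0.08414 = 54.936 rad/s.

54.9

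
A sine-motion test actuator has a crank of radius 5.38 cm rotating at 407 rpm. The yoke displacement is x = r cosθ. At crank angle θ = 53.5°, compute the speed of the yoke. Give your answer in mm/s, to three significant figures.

1840

ω = 42.62 rad/s (from 407 rpm).
x = r cosθ ⇒ ẋ = −rω sinθ.
|v| = rω|sinθ| = 0.0538·42.62·|sin 53.5°| = 1.8432 m/s = 1843.2 mm/s.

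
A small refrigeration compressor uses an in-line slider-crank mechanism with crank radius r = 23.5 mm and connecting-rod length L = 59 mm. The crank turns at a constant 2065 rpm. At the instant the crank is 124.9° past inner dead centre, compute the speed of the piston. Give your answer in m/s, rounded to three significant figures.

ω = 2π·2065/60 = 216.2 rad/s
For an in-line slider-crank, x = r cosθ + √(L² − r² sin²θ), so v = −rω sinθ·[1 + r cosθ/√(L² − r² sin²θ)].
With r = 0.0235 m, L = 0.059 m, θ = 124.9°: √(L² − r² sin²θ) = 0.055763 m.
v = −0.0235·216.2·0.82015·[1 + 0.0235·-0.57215/0.055763] = -3.1629 m/s.
|v| = 3.1629 m/s.

3.16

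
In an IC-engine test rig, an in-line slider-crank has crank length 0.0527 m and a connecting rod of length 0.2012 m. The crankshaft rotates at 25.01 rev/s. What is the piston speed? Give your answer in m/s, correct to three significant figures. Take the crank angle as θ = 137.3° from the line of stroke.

4.52

ω = 2π·25 = 157.1 rad/s
For an in-line slider-crank, x = r cosθ + √(L² − r² sin²θ), so v = −rω sinθ·[1 + r cosθ/√(L² − r² sin²θ)].
With r = 0.0527 m, L = 0.2012 m, θ = 137.3°: √(L² − r² sin²θ) = 0.198 m.
v = −0.0527·157.1·0.67816·[1 + 0.0527·-0.73491/0.198] = -4.5176 m/s.
|v| = 4.5176 m/s.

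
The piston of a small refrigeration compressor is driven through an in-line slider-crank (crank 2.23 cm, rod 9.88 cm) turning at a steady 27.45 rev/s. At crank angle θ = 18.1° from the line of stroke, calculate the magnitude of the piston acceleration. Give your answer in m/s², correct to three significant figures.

ω = 2π·27.4 = 172.5 rad/s
x(θ) = r cosθ + √(L² − r² sin²θ); with ω constant, a = ω²·d²x/dθ².
d²x/dθ² = −r cosθ − r²(cos2θ)/√u − r⁴ sin²2θ/(4u^{3/2}),  u = L² − r² sin²θ = 0.00971344 m².
Substituting r = 0.0223 m, L = 0.0988 m, θ = 18.1°: d²x/dθ² = -0.025291 m.
a = ω²·d²x/dθ² = (172.5)²·(-0.025291) = -752.33 m/s²;  |a| = 752.33 m/s².

752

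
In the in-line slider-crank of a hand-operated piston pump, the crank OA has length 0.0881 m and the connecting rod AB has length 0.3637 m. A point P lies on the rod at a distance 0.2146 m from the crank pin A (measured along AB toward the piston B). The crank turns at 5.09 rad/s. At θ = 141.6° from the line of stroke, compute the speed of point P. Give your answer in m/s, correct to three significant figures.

0.286

ω = 5.09 rad/s.  Crank-pin speed |V_A| = rω = 0.44843 m/s, perpendicular to OA.
Rod angle: sinφ = −(r/L) sinθ ⇒ φ = -8.654°; ω_rod = −rω cosθ/√(L²−r²sin²θ) = +0.97739 rad/s.
V_P = V_A + ω_rod × AP, with AP = 0.2146 m along the rod.
Components: V_Px = −rω sinθ − a·ω_rod·sinφ = -0.24698 m/s;  V_Py = rω cosθ + a·ω_rod·cosφ = -0.14407 m/s.
|V_P| = √(V_Px² + V_Py²) = 0.28593 m/s.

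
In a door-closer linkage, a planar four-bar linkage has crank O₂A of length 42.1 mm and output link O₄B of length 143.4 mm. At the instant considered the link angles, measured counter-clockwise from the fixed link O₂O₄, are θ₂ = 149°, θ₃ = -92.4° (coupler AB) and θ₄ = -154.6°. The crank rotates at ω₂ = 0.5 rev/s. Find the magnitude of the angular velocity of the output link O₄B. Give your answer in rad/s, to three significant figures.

0.915

ω₂ = 3.142 rad/s (from 0.5 rev/s).
Differentiating the loop-closure r₂e^{iθ₂}+r₃e^{iθ₃}=r₁+r₄e^{iθ₄} gives r₂ω₂e^{iθ₂}+r₃ω₃e^{iθ₃}=r₄ω₄e^{iθ₄}.
Eliminating the other unknown: ω₄ = r₂ω₂ sin(θ₂−θ₃) / [r₄ sin(θ₄−θ₃)].
Numerator sine = -0.87798; denominator sine = -0.88458.
Result = 0.0421·3.142·(-0.87798) / (0.1434·(-0.88458)) = +0.91544 rad/s; magnitude 0.91544 rad/s.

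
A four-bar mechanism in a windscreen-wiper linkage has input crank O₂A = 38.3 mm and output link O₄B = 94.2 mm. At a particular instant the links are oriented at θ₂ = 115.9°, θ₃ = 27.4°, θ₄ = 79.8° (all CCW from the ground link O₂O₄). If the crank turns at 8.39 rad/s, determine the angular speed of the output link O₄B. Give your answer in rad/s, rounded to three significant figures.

ω₂ = 8.39 rad/s
Differentiating the loop-closure r₂e^{iθ₂}+r₃e^{iθ₃}=r₁+r₄e^{iθ₄} gives r₂ω₂e^{iθ₂}+r₃ω₃e^{iθ₃}=r₄ω₄e^{iθ₄}.
Eliminating the other unknown: ω₄ = r₂ω₂ sin(θ₂−θ₃) / [r₄ sin(θ₄−θ₃)].
Numerator sine = +0.99966; denominator sine = +0.79229.
Result = 0.0383·8.39·(+0.99966) / (0.0942·(+0.79229)) = +4.304 rad/s; magnitude 4.304 rad/s.

4.30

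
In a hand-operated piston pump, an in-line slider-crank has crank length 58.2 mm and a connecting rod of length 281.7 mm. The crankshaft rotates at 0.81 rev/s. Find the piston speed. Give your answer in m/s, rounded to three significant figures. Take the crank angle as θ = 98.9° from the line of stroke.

0.283

ω = 2π·0.81 = 5.089 rad/s
For an in-line slider-crank, x = r cosθ + √(L² − r² sin²θ), so v = −rω sinθ·[1 + r cosθ/√(L² − r² sin²θ)].
With r = 0.0582 m, L = 0.2817 m, θ = 98.9°: √(L² − r² sin²θ) = 0.27577 m.
v = −0.0582·5.089·0.98796·[1 + 0.0582·-0.15471/0.27577] = -0.28308 m/s.
|v| = 0.28308 m/s.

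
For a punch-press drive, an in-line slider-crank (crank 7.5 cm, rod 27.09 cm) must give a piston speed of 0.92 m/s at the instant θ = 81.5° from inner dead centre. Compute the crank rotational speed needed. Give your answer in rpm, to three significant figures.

114

For an in-line slider-crank, |v_piston| = rω|sinθ|·[1 + r cosθ/√(L² − r² sin²θ)].
With r = 0.075 m, L = 0.2709 m, θ = 81.5°: the bracketed kinematic factor |dx/dθ| = 0.077332 m.
ω = v/|dx/dθ| = 0.92/0.077332 = 11.897 rad/s.
N = 60ω/(2π) = 113.61 rpm.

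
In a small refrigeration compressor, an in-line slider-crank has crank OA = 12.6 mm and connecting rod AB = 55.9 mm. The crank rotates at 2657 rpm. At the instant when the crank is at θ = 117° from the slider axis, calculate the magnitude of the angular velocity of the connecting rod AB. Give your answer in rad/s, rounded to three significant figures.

ω = 278.2 rad/s (converted from 2657 rpm).
The rod makes angle φ with the slider axis where L sinφ = r sinθ; differentiating, L cosφ·φ̇ = r ω cosθ.
L cosφ = √(L² − r² sin²θ) = 0.054761 m.
|ω_rod| = r ω |cosθ| / √(L² − r² sin²θ) = 0.0126·278.2·0.45399/0.054761 = 29.065 rad/s.

29.1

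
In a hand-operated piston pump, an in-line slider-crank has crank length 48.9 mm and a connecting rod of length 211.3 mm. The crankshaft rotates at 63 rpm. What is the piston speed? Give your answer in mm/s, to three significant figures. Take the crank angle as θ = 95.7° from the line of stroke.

313

ω = 2π·63/60 = 6.597 rad/s
For an in-line slider-crank, x = r cosθ + √(L² − r² sin²θ), so v = −rω sinθ·[1 + r cosθ/√(L² − r² sin²θ)].
With r = 0.0489 m, L = 0.2113 m, θ = 95.7°: √(L² − r² sin²θ) = 0.20562 m.
v = −0.0489·6.597·0.99506·[1 + 0.0489·-0.09932/0.20562] = -0.31343 m/s.
|v| = 0.31343 m/s = 313.43 mm/s.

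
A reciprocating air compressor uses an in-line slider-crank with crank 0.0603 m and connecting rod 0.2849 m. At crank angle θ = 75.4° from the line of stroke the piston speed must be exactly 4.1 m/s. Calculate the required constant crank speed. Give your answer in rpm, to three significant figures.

For an in-line slider-crank, |v_piston| = rω|sinθ|·[1 + r cosθ/√(L² − r² sin²θ)].
With r = 0.0603 m, L = 0.2849 m, θ = 75.4°: the bracketed kinematic factor |dx/dθ| = 0.061533 m.
ω = v/|dx/dθ| = 4.1/0.061533 = 66.63 rad/s.
N = 60ω/(2π) = 636.27 rpm.

636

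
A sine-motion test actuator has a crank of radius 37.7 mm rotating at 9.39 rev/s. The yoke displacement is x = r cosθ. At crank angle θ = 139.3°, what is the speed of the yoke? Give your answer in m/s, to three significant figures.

1.45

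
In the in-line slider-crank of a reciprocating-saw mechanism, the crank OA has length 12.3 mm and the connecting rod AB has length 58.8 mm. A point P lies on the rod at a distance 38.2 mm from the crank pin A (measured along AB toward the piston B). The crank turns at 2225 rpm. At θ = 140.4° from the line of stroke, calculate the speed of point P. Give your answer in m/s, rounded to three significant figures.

1.81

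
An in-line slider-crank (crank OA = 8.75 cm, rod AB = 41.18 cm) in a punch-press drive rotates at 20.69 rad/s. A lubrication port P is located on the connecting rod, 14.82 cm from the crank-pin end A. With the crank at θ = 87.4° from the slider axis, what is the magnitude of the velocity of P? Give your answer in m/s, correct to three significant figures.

1.82

ω = 20.69 rad/s.  Crank-pin speed |V_A| = rω = 1.8104 m/s, perpendicular to OA.
Rod angle: sinφ = −(r/L) sinθ ⇒ φ = -12.255°; ω_rod = −rω cosθ/√(L²−r²sin²θ) = -0.20408 rad/s.
V_P = V_A + ω_rod × AP, with AP = 0.1482 m along the rod.
Components: V_Px = −rω sinθ − a·ω_rod·sinφ = -1.8149 m/s;  V_Py = rω cosθ + a·ω_rod·cosφ = +0.052569 m/s.
|V_P| = √(V_Px² + V_Py²) = 1.8157 m/s.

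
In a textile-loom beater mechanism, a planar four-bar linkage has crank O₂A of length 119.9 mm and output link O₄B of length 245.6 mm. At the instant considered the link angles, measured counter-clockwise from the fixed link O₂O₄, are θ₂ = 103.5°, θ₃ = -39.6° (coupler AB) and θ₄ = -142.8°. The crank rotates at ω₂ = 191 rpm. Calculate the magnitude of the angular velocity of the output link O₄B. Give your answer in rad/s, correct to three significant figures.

ω₂ = 20 rad/s (from 191 rpm).
Differentiating the loop-closure r₂e^{iθ₂}+r₃e^{iθ₃}=r₁+r₄e^{iθ₄} gives r₂ω₂e^{iθ₂}+r₃ω₃e^{iθ₃}=r₄ω₄e^{iθ₄}.
Eliminating the other unknown: ω₄ = r₂ω₂ sin(θ₂−θ₃) / [r₄ sin(θ₄−θ₃)].
Numerator sine = +0.60042; denominator sine = -0.97358.
Result = 0.1199·20·(+0.60042) / (0.2456·(-0.97358)) = -6.0219 rad/s; magnitude 6.0219 rad/s.

6.02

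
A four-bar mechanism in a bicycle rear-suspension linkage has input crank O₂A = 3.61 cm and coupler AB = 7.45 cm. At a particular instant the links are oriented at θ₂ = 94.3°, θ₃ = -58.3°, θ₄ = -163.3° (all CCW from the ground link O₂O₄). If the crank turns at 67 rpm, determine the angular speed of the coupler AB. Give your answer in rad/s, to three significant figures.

3.44

ω₂ = 7.016 rad/s (from 67 rpm).
Differentiating the loop-closure r₂e^{iθ₂}+r₃e^{iθ₃}=r₁+r₄e^{iθ₄} gives r₂ω₂e^{iθ₂}+r₃ω₃e^{iθ₃}=r₄ω₄e^{iθ₄}.
Eliminating the other unknown: ω₃ = r₂ω₂ sin(θ₄−θ₂) / [r₃ sin(θ₃−θ₄)].
Numerator sine = +0.97667; denominator sine = +0.96593.
Result = 0.0361·7.016·(+0.97667) / (0.0745·(+0.96593)) = +3.4376 rad/s; magnitude 3.4376 rad/s.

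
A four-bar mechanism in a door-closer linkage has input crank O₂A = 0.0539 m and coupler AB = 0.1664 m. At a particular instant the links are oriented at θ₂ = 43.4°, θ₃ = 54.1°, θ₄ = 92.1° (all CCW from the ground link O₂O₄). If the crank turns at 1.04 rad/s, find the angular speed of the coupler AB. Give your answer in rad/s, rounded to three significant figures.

ω₂ = 1.04 rad/s
Differentiating the loop-closure r₂e^{iθ₂}+r₃e^{iθ₃}=r₁+r₄e^{iθ₄} gives r₂ω₂e^{iθ₂}+r₃ω₃e^{iθ₃}=r₄ω₄e^{iθ₄}.
Eliminating the other unknown: ω₃ = r₂ω₂ sin(θ₄−θ₂) / [r₃ sin(θ₃−θ₄)].
Numerator sine = +0.75126; denominator sine = -0.61566.
Result = 0.0539·1.04·(+0.75126) / (0.1664·(-0.61566)) = -0.41107 rad/s; magnitude 0.41107 rad/s.

0.411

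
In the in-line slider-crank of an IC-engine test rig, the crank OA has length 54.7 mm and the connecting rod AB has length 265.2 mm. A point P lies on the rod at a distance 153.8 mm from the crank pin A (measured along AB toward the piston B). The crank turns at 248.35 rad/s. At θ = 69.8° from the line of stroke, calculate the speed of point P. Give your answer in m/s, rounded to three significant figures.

ω = 248.3 rad/s.  Crank-pin speed |V_A| = rω = 13.585 m/s, perpendicular to OA.
Rod angle: sinφ = −(r/L) sinθ ⇒ φ = -11.161°; ω_rod = −rω cosθ/√(L²−r²sin²θ) = -18.029 rad/s.
V_P = V_A + ω_rod × AP, with AP = 0.1538 m along the rod.
Components: V_Px = −rω sinθ − a·ω_rod·sinφ = -13.286 m/s;  V_Py = rω cosθ + a·ω_rod·cosφ = +1.9704 m/s.
|V_P| = √(V_Px² + V_Py²) = 13.431 m/s.

13.4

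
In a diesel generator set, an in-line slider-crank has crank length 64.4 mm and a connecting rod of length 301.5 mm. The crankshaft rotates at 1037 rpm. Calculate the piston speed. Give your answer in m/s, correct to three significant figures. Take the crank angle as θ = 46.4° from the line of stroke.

5.82

ω = 2π·1037/60 = 108.6 rad/s
For an in-line slider-crank, x = r cosθ + √(L² − r² sin²θ), so v = −rω sinθ·[1 + r cosθ/√(L² − r² sin²θ)].
With r = 0.0644 m, L = 0.3015 m, θ = 46.4°: √(L² − r² sin²θ) = 0.29787 m.
v = −0.0644·108.6·0.72417·[1 + 0.0644·0.68962/0.29787] = -5.8196 m/s.
|v| = 5.8196 m/s.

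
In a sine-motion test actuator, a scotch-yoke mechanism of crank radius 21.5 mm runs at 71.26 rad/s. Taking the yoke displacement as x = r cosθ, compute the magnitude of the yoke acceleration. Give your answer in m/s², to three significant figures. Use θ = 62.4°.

ω = 71.26 rad/s
x = r cosθ ⇒ ẍ = −rω² cosθ (ω constant).
|a| = rω²|cosθ| = 0.0215·(71.26)²·|cos 62.4°| = 50.581 m/s².

50.6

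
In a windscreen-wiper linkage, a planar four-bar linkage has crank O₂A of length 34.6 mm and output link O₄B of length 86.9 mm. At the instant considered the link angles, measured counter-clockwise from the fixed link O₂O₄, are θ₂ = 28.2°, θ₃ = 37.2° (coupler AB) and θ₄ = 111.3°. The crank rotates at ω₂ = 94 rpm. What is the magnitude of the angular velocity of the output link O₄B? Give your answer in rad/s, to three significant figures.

ω₂ = 9.844 rad/s (from 94 rpm).
Differentiating the loop-closure r₂e^{iθ₂}+r₃e^{iθ₃}=r₁+r₄e^{iθ₄} gives r₂ω₂e^{iθ₂}+r₃ω₃e^{iθ₃}=r₄ω₄e^{iθ₄}.
Eliminating the other unknown: ω₄ = r₂ω₂ sin(θ₂−θ₃) / [r₄ sin(θ₄−θ₃)].
Numerator sine = -0.15643; denominator sine = +0.96174.
Result = 0.0346·9.844·(-0.15643) / (0.0869·(+0.96174)) = -0.63751 rad/s; magnitude 0.63751 rad/s.

0.638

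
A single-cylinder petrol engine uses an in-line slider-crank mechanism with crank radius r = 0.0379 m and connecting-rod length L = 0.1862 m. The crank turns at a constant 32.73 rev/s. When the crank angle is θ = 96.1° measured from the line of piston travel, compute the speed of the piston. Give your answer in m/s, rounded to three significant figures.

7.58

ω = 2π·32.7 = 205.6 rad/s
For an in-line slider-crank, x = r cosθ + √(L² − r² sin²θ), so v = −rω sinθ·[1 + r cosθ/√(L² − r² sin²θ)].
With r = 0.0379 m, L = 0.1862 m, θ = 96.1°: √(L² − r² sin²θ) = 0.18235 m.
v = −0.0379·205.6·0.99434·[1 + 0.0379·-0.10626/0.18235] = -7.5788 m/s.
|v| = 7.5788 m/s.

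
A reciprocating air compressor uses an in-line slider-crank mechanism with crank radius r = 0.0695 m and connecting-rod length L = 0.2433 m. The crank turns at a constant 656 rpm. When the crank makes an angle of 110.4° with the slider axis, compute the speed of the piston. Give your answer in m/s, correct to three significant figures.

ω = 2π·656/60 = 68.7 rad/s
For an in-line slider-crank, x = r cosθ + √(L² − r² sin²θ), so v = −rω sinθ·[1 + r cosθ/√(L² − r² sin²θ)].
With r = 0.0695 m, L = 0.2433 m, θ = 110.4°: √(L² − r² sin²θ) = 0.23442 m.
v = −0.0695·68.7·0.93728·[1 + 0.0695·-0.34857/0.23442] = -4.0125 m/s.
|v| = 4.0125 m/s.

4.01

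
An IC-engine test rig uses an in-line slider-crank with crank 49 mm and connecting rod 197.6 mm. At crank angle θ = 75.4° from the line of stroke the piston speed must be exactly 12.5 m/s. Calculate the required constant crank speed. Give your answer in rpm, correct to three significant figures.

2370

For an in-line slider-crank, |v_piston| = rω|sinθ|·[1 + r cosθ/√(L² − r² sin²θ)].
With r = 0.049 m, L = 0.1976 m, θ = 75.4°: the bracketed kinematic factor |dx/dθ| = 0.050471 m.
ω = v/|dx/dθ| = 12.5/0.050471 = 247.67 rad/s.
N = 60ω/(2π) = 2365 rpm.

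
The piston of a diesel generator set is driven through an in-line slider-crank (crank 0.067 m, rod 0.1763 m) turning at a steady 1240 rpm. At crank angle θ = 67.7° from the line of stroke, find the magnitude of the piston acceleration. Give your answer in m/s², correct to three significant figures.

111

ω = 2π·1240/60 = 129.9 rad/s
x(θ) = r cosθ + √(L² − r² sin²θ); with ω constant, a = ω²·d²x/dθ².
d²x/dθ² = −r cosθ − r²(cos2θ)/√u − r⁴ sin²2θ/(4u^{3/2}),  u = L² − r² sin²θ = 0.027239 m².
Substituting r = 0.067 m, L = 0.1763 m, θ = 67.7°: d²x/dθ² = -0.0066096 m.
a = ω²·d²x/dθ² = (129.9)²·(-0.0066096) = -111.45 m/s²;  |a| = 111.45 m/s².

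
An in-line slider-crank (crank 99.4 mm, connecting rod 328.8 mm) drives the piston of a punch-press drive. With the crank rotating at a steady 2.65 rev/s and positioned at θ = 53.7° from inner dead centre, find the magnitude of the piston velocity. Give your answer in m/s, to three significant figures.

ω = 2π·2.65 = 16.65 rad/s
For an in-line slider-crank, x = r cosθ + √(L² − r² sin²θ), so v = −rω sinθ·[1 + r cosθ/√(L² − r² sin²θ)].
With r = 0.0994 m, L = 0.3288 m, θ = 53.7°: √(L² − r² sin²θ) = 0.31889 m.
v = −0.0994·16.65·0.80593·[1 + 0.0994·0.59201/0.31889] = -1.58 m/s.
|v| = 1.58 m/s.

1.58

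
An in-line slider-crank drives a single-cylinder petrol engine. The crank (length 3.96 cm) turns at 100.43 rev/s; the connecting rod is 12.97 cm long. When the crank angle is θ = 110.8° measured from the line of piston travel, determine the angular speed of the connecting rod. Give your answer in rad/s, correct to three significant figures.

ω = 631 rad/s (converted from 100.43 rev/s).
The rod makes angle φ with the slider axis where L sinφ = r sinθ; differentiating, L cosφ·φ̇ = r ω cosθ.
L cosφ = √(L² − r² sin²θ) = 0.1243 m.
|ω_rod| = r ω |cosθ| / √(L² − r² sin²θ) = 0.0396·631·0.35511/0.1243 = 71.385 rad/s.

71.4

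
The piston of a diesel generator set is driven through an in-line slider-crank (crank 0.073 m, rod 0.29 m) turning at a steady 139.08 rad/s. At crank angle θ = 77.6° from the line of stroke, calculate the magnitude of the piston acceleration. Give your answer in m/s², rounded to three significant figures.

ω = 139.1 rad/s
x(θ) = r cosθ + √(L² − r² sin²θ); with ω constant, a = ω²·d²x/dθ².
d²x/dθ² = −r cosθ − r²(cos2θ)/√u − r⁴ sin²2θ/(4u^{3/2}),  u = L² − r² sin²θ = 0.0790167 m².
Substituting r = 0.073 m, L = 0.29 m, θ = 77.6°: d²x/dθ² = +0.0014775 m.
a = ω²·d²x/dθ² = (139.1)²·(+0.0014775) = +28.579 m/s²;  |a| = 28.579 m/s².

28.6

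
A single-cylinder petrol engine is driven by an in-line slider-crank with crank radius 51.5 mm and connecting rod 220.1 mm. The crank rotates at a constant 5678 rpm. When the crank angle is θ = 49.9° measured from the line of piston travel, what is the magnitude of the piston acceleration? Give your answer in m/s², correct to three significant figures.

11100

ω = 2π·5678/60 = 594.6 rad/s
x(θ) = r cosθ + √(L² − r² sin²θ); with ω constant, a = ω²·d²x/dθ².
d²x/dθ² = −r cosθ − r²(cos2θ)/√u − r⁴ sin²2θ/(4u^{3/2}),  u = L² − r² sin²θ = 0.0468922 m².
Substituting r = 0.0515 m, L = 0.2201 m, θ = 49.9°: d²x/dθ² = -0.031256 m.
a = ω²·d²x/dθ² = (594.6)²·(-0.031256) = -11050 m/s²;  |a| = 11050 m/s².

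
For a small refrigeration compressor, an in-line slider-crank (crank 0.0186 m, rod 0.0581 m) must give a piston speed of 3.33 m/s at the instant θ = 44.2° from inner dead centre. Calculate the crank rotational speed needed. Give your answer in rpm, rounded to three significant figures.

For an in-line slider-crank, |v_piston| = rω|sinθ|·[1 + r cosθ/√(L² − r² sin²θ)].
With r = 0.0186 m, L = 0.0581 m, θ = 44.2°: the bracketed kinematic factor |dx/dθ| = 0.01602 m.
ω = v/|dx/dθ| = 3.33/0.01602 = 207.86 rad/s.
N = 60ω/(2π) = 1984.9 rpm.

1980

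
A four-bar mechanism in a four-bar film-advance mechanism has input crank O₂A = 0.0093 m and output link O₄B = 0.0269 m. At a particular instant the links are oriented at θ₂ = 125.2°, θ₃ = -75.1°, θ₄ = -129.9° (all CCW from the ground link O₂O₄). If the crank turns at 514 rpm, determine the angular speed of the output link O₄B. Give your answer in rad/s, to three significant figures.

ω₂ = 53.83 rad/s (from 514 rpm).
Differentiating the loop-closure r₂e^{iθ₂}+r₃e^{iθ₃}=r₁+r₄e^{iθ₄} gives r₂ω₂e^{iθ₂}+r₃ω₃e^{iθ₃}=r₄ω₄e^{iθ₄}.
Eliminating the other unknown: ω₄ = r₂ω₂ sin(θ₂−θ₃) / [r₄ sin(θ₄−θ₃)].
Numerator sine = -0.34694; denominator sine = -0.81714.
Result = 0.0093·53.83·(-0.34694) / (0.0269·(-0.81714)) = +7.9008 rad/s; magnitude 7.9008 rad/s.

7.90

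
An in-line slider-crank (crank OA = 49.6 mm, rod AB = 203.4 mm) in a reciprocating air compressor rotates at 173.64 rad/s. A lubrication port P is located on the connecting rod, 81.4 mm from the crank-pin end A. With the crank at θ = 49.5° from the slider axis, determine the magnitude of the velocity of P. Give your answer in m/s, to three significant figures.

7.74

ω = 173.6 rad/s.  Crank-pin speed |V_A| = rω = 8.6125 m/s, perpendicular to OA.
Rod angle: sinφ = −(r/L) sinθ ⇒ φ = -10.686°; ω_rod = −rω cosθ/√(L²−r²sin²θ) = -27.985 rad/s.
V_P = V_A + ω_rod × AP, with AP = 0.0814 m along the rod.
Components: V_Px = −rω sinθ − a·ω_rod·sinφ = -6.9714 m/s;  V_Py = rω cosθ + a·ω_rod·cosφ = +3.3549 m/s.
|V_P| = √(V_Px² + V_Py²) = 7.7367 m/s.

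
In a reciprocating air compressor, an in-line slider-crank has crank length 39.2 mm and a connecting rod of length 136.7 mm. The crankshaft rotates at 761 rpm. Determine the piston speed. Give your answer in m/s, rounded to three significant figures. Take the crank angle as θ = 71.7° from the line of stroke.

3.24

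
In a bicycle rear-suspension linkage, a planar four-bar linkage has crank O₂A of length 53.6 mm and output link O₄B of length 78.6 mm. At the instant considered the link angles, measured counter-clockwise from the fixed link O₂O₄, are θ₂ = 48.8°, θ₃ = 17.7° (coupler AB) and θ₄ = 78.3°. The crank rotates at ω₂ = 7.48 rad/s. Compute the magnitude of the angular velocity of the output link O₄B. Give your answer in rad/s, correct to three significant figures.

ω₂ = 7.48 rad/s
Differentiating the loop-closure r₂e^{iθ₂}+r₃e^{iθ₃}=r₁+r₄e^{iθ₄} gives r₂ω₂e^{iθ₂}+r₃ω₃e^{iθ₃}=r₄ω₄e^{iθ₄}.
Eliminating the other unknown: ω₄ = r₂ω₂ sin(θ₂−θ₃) / [r₄ sin(θ₄−θ₃)].
Numerator sine = +0.51653; denominator sine = +0.87121.
Result = 0.0536·7.48·(+0.51653) / (0.0786·(+0.87121)) = +3.0242 rad/s; magnitude 3.0242 rad/s.

3.02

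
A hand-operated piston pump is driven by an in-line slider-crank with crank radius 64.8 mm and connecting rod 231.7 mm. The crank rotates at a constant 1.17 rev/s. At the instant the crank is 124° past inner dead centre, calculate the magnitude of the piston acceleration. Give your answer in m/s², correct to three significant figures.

2.32

ω = 2π·1.17 = 7.351 rad/s
x(θ) = r cosθ + √(L² − r² sin²θ); with ω constant, a = ω²·d²x/dθ².
d²x/dθ² = −r cosθ − r²(cos2θ)/√u − r⁴ sin²2θ/(4u^{3/2}),  u = L² − r² sin²θ = 0.0507989 m².
Substituting r = 0.0648 m, L = 0.2317 m, θ = 124°: d²x/dθ² = +0.042884 m.
a = ω²·d²x/dθ² = (7.351)²·(+0.042884) = +2.3175 m/s²;  |a| = 2.3175 m/s².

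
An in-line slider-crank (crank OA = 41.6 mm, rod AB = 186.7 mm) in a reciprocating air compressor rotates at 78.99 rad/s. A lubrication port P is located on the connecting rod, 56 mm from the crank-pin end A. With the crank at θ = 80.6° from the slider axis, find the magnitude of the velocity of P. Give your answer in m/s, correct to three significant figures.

3.30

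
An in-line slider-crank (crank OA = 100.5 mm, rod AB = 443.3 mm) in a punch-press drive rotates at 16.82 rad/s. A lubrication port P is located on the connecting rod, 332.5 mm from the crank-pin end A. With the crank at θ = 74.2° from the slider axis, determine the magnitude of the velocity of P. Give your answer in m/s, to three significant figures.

1.71

ω = 16.82 rad/s.  Crank-pin speed |V_A| = rω = 1.6904 m/s, perpendicular to OA.
Rod angle: sinφ = −(r/L) sinθ ⇒ φ = -12.600°; ω_rod = −rω cosθ/√(L²−r²sin²θ) = -1.0639 rad/s.
V_P = V_A + ω_rod × AP, with AP = 0.3325 m along the rod.
Components: V_Px = −rω sinθ − a·ω_rod·sinφ = -1.7037 m/s;  V_Py = rω cosθ + a·ω_rod·cosφ = +0.11504 m/s.
|V_P| = √(V_Px² + V_Py²) = 1.7076 m/s.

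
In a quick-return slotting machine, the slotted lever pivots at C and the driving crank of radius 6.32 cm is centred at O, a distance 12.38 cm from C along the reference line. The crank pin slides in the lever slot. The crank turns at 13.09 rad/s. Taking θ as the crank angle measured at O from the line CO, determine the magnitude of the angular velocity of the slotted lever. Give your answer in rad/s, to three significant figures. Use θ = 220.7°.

ω = 13.09 rad/s
Crank pin A relative to C: A = (d + r cosθ, r sinθ); lever angle φ = atan2(r sinθ, d + r cosθ).
Differentiating tanφ: φ̇ = rω(d cosθ + r)/(d² + r² + 2dr cosθ).
d² + r² + 2dr cosθ = |CA|² = 0.00745715 m²;  d cosθ + r = -0.030657 m.
|ω_lever| = |0.0632·13.09·-0.030657| / 0.00745715 = 3.4011 rad/s.

3.40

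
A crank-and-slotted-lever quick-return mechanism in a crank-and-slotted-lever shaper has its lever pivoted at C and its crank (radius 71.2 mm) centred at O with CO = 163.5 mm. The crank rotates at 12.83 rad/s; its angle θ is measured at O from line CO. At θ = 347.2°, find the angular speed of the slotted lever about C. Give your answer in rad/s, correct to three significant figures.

3.87

ω = 12.83 rad/s
Crank pin A relative to C: A = (d + r cosθ, r sinθ); lever angle φ = atan2(r sinθ, d + r cosθ).
Differentiating tanφ: φ̇ = rω(d cosθ + r)/(d² + r² + 2dr cosθ).
d² + r² + 2dr cosθ = |CA|² = 0.0545055 m²;  d cosθ + r = +0.23064 m.
|ω_lever| = |0.0712·12.83·+0.23064| / 0.0545055 = 3.8654 rad/s.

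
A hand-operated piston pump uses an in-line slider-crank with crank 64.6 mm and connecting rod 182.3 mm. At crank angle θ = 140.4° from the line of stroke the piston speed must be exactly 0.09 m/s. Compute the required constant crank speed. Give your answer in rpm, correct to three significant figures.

For an in-line slider-crank, |v_piston| = rω|sinθ|·[1 + r cosθ/√(L² − r² sin²θ)].
With r = 0.0646 m, L = 0.1823 m, θ = 140.4°: the bracketed kinematic factor |dx/dθ| = 0.029636 m.
ω = v/|dx/dθ| = 0.09/0.029636 = 3.0368 rad/s.
N = 60ω/(2π) = 29 rpm.

29.0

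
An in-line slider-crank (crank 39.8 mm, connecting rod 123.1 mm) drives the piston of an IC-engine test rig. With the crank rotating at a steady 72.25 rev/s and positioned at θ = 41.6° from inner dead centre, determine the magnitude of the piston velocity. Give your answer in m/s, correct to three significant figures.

15.0

ω = 2π·72.2 = 454 rad/s
For an in-line slider-crank, x = r cosθ + √(L² − r² sin²θ), so v = −rω sinθ·[1 + r cosθ/√(L² − r² sin²θ)].
With r = 0.0398 m, L = 0.1231 m, θ = 41.6°: √(L² − r² sin²θ) = 0.12023 m.
v = −0.0398·454·0.66393·[1 + 0.0398·0.74780/0.12023] = -14.965 m/s.
|v| = 14.965 m/s.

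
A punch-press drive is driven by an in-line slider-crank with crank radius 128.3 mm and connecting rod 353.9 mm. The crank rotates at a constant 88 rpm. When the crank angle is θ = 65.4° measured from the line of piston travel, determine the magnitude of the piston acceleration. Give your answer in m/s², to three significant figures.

ω = 2π·88/60 = 9.215 rad/s
x(θ) = r cosθ + √(L² − r² sin²θ); with ω constant, a = ω²·d²x/dθ².
d²x/dθ² = −r cosθ − r²(cos2θ)/√u − r⁴ sin²2θ/(4u^{3/2}),  u = L² − r² sin²θ = 0.111637 m².
Substituting r = 0.1283 m, L = 0.3539 m, θ = 65.4°: d²x/dθ² = -0.022258 m.
a = ω²·d²x/dθ² = (9.215)²·(-0.022258) = -1.8902 m/s²;  |a| = 1.8902 m/s².

1.89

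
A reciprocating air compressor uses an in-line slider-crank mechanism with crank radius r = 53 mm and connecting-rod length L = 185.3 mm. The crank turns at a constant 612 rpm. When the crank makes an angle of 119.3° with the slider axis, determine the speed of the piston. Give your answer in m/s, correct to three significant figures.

ω = 2π·612/60 = 64.09 rad/s
For an in-line slider-crank, x = r cosθ + √(L² − r² sin²θ), so v = −rω sinθ·[1 + r cosθ/√(L² − r² sin²θ)].
With r = 0.053 m, L = 0.1853 m, θ = 119.3°: √(L² − r² sin²θ) = 0.17944 m.
v = −0.053·64.09·0.87207·[1 + 0.053·-0.48938/0.17944] = -2.534 m/s.
|v| = 2.534 m/s.

2.53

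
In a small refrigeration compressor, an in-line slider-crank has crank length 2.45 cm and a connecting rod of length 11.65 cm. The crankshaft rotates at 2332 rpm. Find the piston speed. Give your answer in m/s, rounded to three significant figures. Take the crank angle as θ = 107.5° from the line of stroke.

5.34

ω = 2π·2332/60 = 244.2 rad/s
For an in-line slider-crank, x = r cosθ + √(L² − r² sin²θ), so v = −rω sinθ·[1 + r cosθ/√(L² − r² sin²θ)].
With r = 0.0245 m, L = 0.1165 m, θ = 107.5°: √(L² − r² sin²θ) = 0.11413 m.
v = −0.0245·244.2·0.95372·[1 + 0.0245·-0.30071/0.11413] = -5.3378 m/s.
|v| = 5.3378 m/s.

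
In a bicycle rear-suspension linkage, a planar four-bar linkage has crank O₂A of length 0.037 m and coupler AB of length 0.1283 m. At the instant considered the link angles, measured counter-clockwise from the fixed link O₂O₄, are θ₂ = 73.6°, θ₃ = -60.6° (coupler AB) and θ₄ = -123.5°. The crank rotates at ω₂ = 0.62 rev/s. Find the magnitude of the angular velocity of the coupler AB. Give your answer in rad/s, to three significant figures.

ω₂ = 3.896 rad/s (from 0.62 rev/s).
Differentiating the loop-closure r₂e^{iθ₂}+r₃e^{iθ₃}=r₁+r₄e^{iθ₄} gives r₂ω₂e^{iθ₂}+r₃ω₃e^{iθ₃}=r₄ω₄e^{iθ₄}.
Eliminating the other unknown: ω₃ = r₂ω₂ sin(θ₄−θ₂) / [r₃ sin(θ₃−θ₄)].
Numerator sine = +0.29404; denominator sine = +0.89021.
Result = 0.037·3.896·(+0.29404) / (0.1283·(+0.89021)) = +0.37107 rad/s; magnitude 0.37107 rad/s.

0.371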